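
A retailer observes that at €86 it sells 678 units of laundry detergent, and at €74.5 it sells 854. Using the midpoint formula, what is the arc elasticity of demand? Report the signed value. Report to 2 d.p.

ΔQ = 854 − 678 = 176; ΔP = 74.5 − 86 = -11.5.
Midpoints: P̄ = 80.25, Q̄ = 766.0.
ε = (ΔQ/ΔP)(P̄/Q̄) = (176/-11.5)(80.25/766.0).

-1.60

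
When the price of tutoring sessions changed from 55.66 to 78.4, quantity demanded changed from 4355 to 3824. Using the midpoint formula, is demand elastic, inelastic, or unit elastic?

Arc ε ≈ -0.383.
|ε| = 0.38 < 1.

inelastic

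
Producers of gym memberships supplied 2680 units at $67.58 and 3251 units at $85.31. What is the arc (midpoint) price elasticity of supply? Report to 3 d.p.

0.830

ΔQ = 3251 − 2680 = 571; ΔP = 85.31 − 67.58 = 17.73.
Midpoints: P̄ = 76.44, Q̄ = 2965.5.
ε_s = (ΔQ/ΔP)(P̄/Q̄) = (571/17.73)(76.44/2965.5).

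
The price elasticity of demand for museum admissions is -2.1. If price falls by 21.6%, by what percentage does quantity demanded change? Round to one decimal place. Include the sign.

%ΔQ ≈ ε × %ΔP = (-2.1)(-21.6%) = 45.36%.

45.4%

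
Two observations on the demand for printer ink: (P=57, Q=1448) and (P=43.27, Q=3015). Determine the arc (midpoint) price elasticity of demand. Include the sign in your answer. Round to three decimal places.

-2.564

ΔQ = 3015 − 1448 = 1567; ΔP = 43.27 − 57 = -13.73.
Midpoints: P̄ = 50.14, Q̄ = 2231.5.
ε = (ΔQ/ΔP)(P̄/Q̄) = (1567/-13.73)(50.14/2231.5).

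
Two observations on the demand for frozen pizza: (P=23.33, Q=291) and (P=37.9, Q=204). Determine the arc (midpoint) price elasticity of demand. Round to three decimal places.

-0.739

ΔQ = 204 − 291 = -87; ΔP = 37.9 − 23.33 = 14.57.
Midpoints: P̄ = 30.61, Q̄ = 247.5.
ε = (ΔQ/ΔP)(P̄/Q̄) = (-87/14.57)(30.61/247.5).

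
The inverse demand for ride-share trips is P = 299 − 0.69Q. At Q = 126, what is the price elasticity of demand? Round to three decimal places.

-2.439

At Q = 126, P = 299 − 0.69(126) = 212.06.
dP/dQ = −0.69, so dQ/dP = 1/(−0.69) = -1.449.
ε = (dQ/dP)(P/Q) = (-1.449)(212.06/126).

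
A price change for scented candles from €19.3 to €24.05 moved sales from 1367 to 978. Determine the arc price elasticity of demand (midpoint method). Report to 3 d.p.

-1.514

ΔQ = 978 − 1367 = -389; ΔP = 24.05 − 19.3 = 4.75.
Midpoints: P̄ = 21.68, Q̄ = 1172.5.
ε = (ΔQ/ΔP)(P̄/Q̄) = (-389/4.75)(21.68/1172.5).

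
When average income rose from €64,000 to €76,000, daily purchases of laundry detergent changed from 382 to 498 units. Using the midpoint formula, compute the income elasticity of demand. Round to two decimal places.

1.54

ΔQ = 116, ΔI = 12000. Midpoints: Ī = 70,000, Q̄ = 440.0.
ε_I = (ΔQ/ΔI)(Ī/Q̄) = (116/12000)(70000/440.0).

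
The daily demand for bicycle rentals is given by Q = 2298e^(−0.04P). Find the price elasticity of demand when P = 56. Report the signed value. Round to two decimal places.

-2.24

At P = 56, Q = 244.642.
dQ/dP = −0.04·2298e^(−0.04P) = −0.04Q = -9.786.
ε = (dQ/dP)(P/Q) = (-9.786)(56/244.642).
|ε| > 1, so demand is elastic at this price.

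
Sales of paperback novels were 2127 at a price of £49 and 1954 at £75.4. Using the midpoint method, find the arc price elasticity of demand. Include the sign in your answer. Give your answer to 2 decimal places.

-0.20

ΔQ = 1954 − 2127 = -173; ΔP = 75.4 − 49 = 26.4.
Midpoints: P̄ = 62.20, Q̄ = 2040.5.
ε = (ΔQ/ΔP)(P̄/Q̄) = (-173/26.4)(62.20/2040.5).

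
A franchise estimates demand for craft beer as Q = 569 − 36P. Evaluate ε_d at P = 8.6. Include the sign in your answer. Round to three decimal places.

-1.194

At P = 8.6, Q = 259.400.
dQ/dP = −36.
ε = (dQ/dP)(P/Q) = (-36)(8.6/259.400).
|ε| > 1, so demand is elastic at this price.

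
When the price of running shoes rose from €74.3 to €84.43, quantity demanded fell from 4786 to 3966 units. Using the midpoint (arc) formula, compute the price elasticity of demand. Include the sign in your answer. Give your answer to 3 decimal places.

ΔQ = 3966 − 4786 = -820; ΔP = 84.43 − 74.3 = 10.13.
Midpoints: P̄ = 79.37, Q̄ = 4376.0.
ε = (ΔQ/ΔP)(P̄/Q̄) = (-820/10.13)(79.37/4376.0).

-1.468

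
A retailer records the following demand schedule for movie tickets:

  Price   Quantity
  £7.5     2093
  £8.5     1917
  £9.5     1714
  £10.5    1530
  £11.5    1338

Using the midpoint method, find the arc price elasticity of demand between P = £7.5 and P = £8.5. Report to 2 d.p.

-0.70

At P = 7.5, Q = 2093; at P = 8.5, Q = 1917.
ΔQ = -176, ΔP = 1.0. Midpoints: P̄ = 8.00, Q̄ = 2005.0.
ε = (ΔQ/ΔP)(P̄/Q̄) = (-176/1.0)(8.00/2005.0).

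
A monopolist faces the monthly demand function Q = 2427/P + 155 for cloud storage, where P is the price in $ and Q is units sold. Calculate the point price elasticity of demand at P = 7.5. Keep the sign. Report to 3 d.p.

At P = 7.5, Q = 478.600.
dQ/dP = −2427/P² = -43.147.
ε = (dQ/dP)(P/Q) = (-43.147)(7.5/478.600).

-0.676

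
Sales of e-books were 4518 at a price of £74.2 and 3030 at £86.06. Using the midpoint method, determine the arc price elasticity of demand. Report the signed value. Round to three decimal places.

-2.664

ΔQ = 3030 − 4518 = -1488; ΔP = 86.06 − 74.2 = 11.86.
Midpoints: P̄ = 80.13, Q̄ = 3774.0.
ε = (ΔQ/ΔP)(P̄/Q̄) = (-1488/11.86)(80.13/3774.0).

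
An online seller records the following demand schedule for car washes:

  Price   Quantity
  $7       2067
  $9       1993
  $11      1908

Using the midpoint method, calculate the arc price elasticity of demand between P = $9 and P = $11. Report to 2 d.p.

-0.22

At P = 9, Q = 1993; at P = 11, Q = 1908.
ΔQ = -85, ΔP = 2. Midpoints: P̄ = 10.00, Q̄ = 1950.5.
ε = (ΔQ/ΔP)(P̄/Q̄) = (-85/2)(10.00/1950.5).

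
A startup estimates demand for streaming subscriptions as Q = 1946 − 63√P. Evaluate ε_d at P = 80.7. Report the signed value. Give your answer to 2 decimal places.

-0.21

At P = 80.7, Q = 1380.051.
dQ/dP = −63/(2√P) = -3.506.
ε = (dQ/dP)(P/Q) = (-3.506)(80.7/1380.051).
|ε| < 1, so demand is inelastic at this price.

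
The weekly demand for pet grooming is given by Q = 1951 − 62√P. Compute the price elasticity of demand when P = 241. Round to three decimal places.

-0.487

At P = 241, Q = 988.501.
dQ/dP = −62/(2√P) = -1.997.
ε = (dQ/dP)(P/Q) = (-1.997)(241/988.501).
|ε| < 1, so demand is inelastic at this price.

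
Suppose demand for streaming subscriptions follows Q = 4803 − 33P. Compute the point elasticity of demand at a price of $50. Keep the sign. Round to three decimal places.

At P = 50, Q = 3153.
dQ/dP = −33.
ε = (dQ/dP)(P/Q) = (-33)(50/3153).
|ε| < 1, so demand is inelastic at this price.

-0.523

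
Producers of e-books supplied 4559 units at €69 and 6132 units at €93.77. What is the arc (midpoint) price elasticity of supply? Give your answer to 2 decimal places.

ΔQ = 6132 − 4559 = 1573; ΔP = 93.77 − 69 = 24.77.
Midpoints: P̄ = 81.38, Q̄ = 5345.5.
ε_s = (ΔQ/ΔP)(P̄/Q̄) = (1573/24.77)(81.38/5345.5).

0.97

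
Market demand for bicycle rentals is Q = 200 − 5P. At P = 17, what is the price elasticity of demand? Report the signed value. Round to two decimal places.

-0.74

At P = 17, Q = 115.
dQ/dP = −5.
ε = (dQ/dP)(P/Q) = (-5)(17/115).
|ε| < 1, so demand is inelastic at this price.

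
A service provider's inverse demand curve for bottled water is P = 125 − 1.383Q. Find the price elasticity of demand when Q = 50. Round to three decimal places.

At Q = 50, P = 125 − 1.383(50) = 55.85.
dP/dQ = −1.383, so dQ/dP = 1/(−1.383) = -0.723.
ε = (dQ/dP)(P/Q) = (-0.723)(55.85/50).

-0.808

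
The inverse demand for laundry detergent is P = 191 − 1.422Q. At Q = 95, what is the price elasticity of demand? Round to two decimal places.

-0.41

At Q = 95, P = 191 − 1.422(95) = 55.91.
dP/dQ = −1.422, so dQ/dP = 1/(−1.422) = -0.703.
ε = (dQ/dP)(P/Q) = (-0.703)(55.91/95).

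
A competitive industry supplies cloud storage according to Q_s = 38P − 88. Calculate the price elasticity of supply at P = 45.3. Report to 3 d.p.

1.054

At P = 45.3, Q_s = 1633.40.
dQ_s/dP = 38.
ε_s = (dQ_s/dP)(P/Q_s) = (38)(45.3/1633.40).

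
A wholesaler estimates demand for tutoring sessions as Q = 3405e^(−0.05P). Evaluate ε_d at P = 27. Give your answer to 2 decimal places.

-1.35

At P = 27, Q = 882.713.
dQ/dP = −0.05·3405e^(−0.05P) = −0.05Q = -44.136.
ε = (dQ/dP)(P/Q) = (-44.136)(27/882.713).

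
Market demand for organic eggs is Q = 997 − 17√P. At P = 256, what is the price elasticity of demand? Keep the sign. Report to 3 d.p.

-0.188

At P = 256, Q = 725.
dQ/dP = −17/(2√P) = -0.531.
ε = (dQ/dP)(P/Q) = (-0.531)(256/725).
|ε| < 1, so demand is inelastic at this price.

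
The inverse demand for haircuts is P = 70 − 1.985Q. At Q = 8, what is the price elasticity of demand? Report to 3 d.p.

-3.408

At Q = 8, P = 70 − 1.985(8) = 54.12.
dP/dQ = −1.985, so dQ/dP = 1/(−1.985) = -0.504.
ε = (dQ/dP)(P/Q) = (-0.504)(54.12/8).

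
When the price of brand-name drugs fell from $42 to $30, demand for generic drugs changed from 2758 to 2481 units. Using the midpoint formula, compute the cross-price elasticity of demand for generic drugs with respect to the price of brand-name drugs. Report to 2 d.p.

ΔQ_x = 2481 − 2758 = -277; ΔP_y = 30 − 42 = -12.
Midpoints: P̄_y = 36.00, Q̄_x = 2619.5.
ε_xy = (ΔQ_x/ΔP_y)(P̄_y/Q̄_x) = (-277/-12)(36.00/2619.5).
ε_xy > 0, so the goods are substitutes.

0.32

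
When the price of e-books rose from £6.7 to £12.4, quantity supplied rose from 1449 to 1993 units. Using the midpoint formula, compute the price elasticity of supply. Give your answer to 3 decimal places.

ΔQ = 1993 − 1449 = 544; ΔP = 12.4 − 6.7 = 5.7.
Midpoints: P̄ = 9.55, Q̄ = 1721.0.
ε_s = (ΔQ/ΔP)(P̄/Q̄) = (544/5.7)(9.55/1721.0).

0.530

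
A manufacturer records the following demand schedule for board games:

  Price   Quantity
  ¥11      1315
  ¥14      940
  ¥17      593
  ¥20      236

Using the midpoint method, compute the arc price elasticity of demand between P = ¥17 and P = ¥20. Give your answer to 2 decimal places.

-5.31

At P = 17, Q = 593; at P = 20, Q = 236.
ΔQ = -357, ΔP = 3. Midpoints: P̄ = 18.50, Q̄ = 414.5.
ε = (ΔQ/ΔP)(P̄/Q̄) = (-357/3)(18.50/414.5).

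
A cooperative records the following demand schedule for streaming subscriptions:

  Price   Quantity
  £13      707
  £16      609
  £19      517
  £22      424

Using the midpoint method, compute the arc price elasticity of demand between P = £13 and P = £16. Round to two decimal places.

-0.72

At P = 13, Q = 707; at P = 16, Q = 609.
ΔQ = -98, ΔP = 3. Midpoints: P̄ = 14.50, Q̄ = 658.0.
ε = (ΔQ/ΔP)(P̄/Q̄) = (-98/3)(14.50/658.0).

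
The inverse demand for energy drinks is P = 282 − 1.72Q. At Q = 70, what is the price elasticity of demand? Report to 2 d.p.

-1.34

At Q = 70, P = 282 − 1.72(70) = 161.60.
dP/dQ = −1.72, so dQ/dP = 1/(−1.72) = -0.581.
ε = (dQ/dP)(P/Q) = (-0.581)(161.60/70).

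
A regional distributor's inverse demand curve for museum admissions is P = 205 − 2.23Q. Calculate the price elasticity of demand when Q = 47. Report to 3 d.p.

-0.956

At Q = 47, P = 205 − 2.23(47) = 100.19.
dP/dQ = −2.23, so dQ/dP = 1/(−2.23) = -0.448.
ε = (dQ/dP)(P/Q) = (-0.448)(100.19/47).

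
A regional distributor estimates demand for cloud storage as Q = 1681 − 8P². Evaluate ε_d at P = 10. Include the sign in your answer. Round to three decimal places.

-1.816

At P = 10, Q = 881.
dQ/dP = −16P = -160.
ε = (dQ/dP)(P/Q) = (-160)(10/881).
|ε| > 1, so demand is elastic at this price.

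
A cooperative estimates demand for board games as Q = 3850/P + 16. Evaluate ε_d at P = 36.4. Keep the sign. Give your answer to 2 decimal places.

-0.87

At P = 36.4, Q = 121.769.
dQ/dP = −3850/P² = -2.906.
ε = (dQ/dP)(P/Q) = (-2.906)(36.4/121.769).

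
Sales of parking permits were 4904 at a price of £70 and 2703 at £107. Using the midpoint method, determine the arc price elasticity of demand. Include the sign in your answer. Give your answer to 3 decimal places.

-1.384

ΔQ = 2703 − 4904 = -2201; ΔP = 107 − 70 = 37.
Midpoints: P̄ = 88.50, Q̄ = 3803.5.
ε = (ΔQ/ΔP)(P̄/Q̄) = (-2201/37)(88.50/3803.5).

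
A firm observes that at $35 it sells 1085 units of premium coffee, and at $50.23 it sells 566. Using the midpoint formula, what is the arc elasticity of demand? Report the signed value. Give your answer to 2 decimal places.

ΔQ = 566 − 1085 = -519; ΔP = 50.23 − 35 = 15.23.
Midpoints: P̄ = 42.61, Q̄ = 825.5.
ε = (ΔQ/ΔP)(P̄/Q̄) = (-519/15.23)(42.61/825.5).

-1.76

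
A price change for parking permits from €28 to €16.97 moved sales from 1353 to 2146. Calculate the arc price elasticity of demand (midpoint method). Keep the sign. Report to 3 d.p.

ΔQ = 2146 − 1353 = 793; ΔP = 16.97 − 28 = -11.03.
Midpoints: P̄ = 22.48, Q̄ = 1749.5.
ε = (ΔQ/ΔP)(P̄/Q̄) = (793/-11.03)(22.48/1749.5).

-0.924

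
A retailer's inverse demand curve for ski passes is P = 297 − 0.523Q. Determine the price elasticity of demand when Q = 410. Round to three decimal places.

At Q = 410, P = 297 − 0.523(410) = 82.57.
dP/dQ = −0.523, so dQ/dP = 1/(−0.523) = -1.912.
ε = (dQ/dP)(P/Q) = (-1.912)(82.57/410).

-0.385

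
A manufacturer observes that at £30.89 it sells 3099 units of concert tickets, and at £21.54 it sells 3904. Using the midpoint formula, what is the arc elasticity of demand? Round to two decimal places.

ΔQ = 3904 − 3099 = 805; ΔP = 21.54 − 30.89 = -9.35.
Midpoints: P̄ = 26.21, Q̄ = 3501.5.
ε = (ΔQ/ΔP)(P̄/Q̄) = (805/-9.35)(26.21/3501.5).

-0.64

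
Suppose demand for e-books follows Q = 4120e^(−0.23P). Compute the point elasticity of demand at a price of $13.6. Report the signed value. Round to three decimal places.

-3.128

At P = 13.6, Q = 180.478.
dQ/dP = −0.23·4120e^(−0.23P) = −0.23Q = -41.510.
ε = (dQ/dP)(P/Q) = (-41.510)(13.6/180.478).
|ε| > 1, so demand is elastic at this price.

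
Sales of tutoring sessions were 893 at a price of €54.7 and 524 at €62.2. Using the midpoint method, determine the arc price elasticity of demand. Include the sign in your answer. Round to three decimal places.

ΔQ = 524 − 893 = -369; ΔP = 62.2 − 54.7 = 7.5.
Midpoints: P̄ = 58.45, Q̄ = 708.5.
ε = (ΔQ/ΔP)(P̄/Q̄) = (-369/7.5)(58.45/708.5).

-4.059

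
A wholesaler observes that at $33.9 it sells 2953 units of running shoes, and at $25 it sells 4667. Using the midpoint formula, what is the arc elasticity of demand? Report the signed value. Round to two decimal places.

ΔQ = 4667 − 2953 = 1714; ΔP = 25 − 33.9 = -8.9.
Midpoints: P̄ = 29.45, Q̄ = 3810.0.
ε = (ΔQ/ΔP)(P̄/Q̄) = (1714/-8.9)(29.45/3810.0).

-1.49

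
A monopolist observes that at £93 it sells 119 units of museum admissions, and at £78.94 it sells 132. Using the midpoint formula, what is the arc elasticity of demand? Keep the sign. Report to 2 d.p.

-0.63

ΔQ = 132 − 119 = 13; ΔP = 78.94 − 93 = -14.06.
Midpoints: P̄ = 85.97, Q̄ = 125.5.
ε = (ΔQ/ΔP)(P̄/Q̄) = (13/-14.06)(85.97/125.5).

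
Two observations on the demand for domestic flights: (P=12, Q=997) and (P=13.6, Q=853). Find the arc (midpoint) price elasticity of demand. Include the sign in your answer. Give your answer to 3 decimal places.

-1.245

ΔQ = 853 − 997 = -144; ΔP = 13.6 − 12 = 1.6.
Midpoints: P̄ = 12.80, Q̄ = 925.0.
ε = (ΔQ/ΔP)(P̄/Q̄) = (-144/1.6)(12.80/925.0).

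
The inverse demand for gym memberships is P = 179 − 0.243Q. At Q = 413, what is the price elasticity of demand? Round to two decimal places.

-0.78

At Q = 413, P = 179 − 0.243(413) = 78.64.
dP/dQ = −0.243, so dQ/dP = 1/(−0.243) = -4.115.
ε = (dQ/dP)(P/Q) = (-4.115)(78.64/413).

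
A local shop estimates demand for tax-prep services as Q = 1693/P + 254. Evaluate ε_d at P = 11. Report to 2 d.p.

At P = 11, Q = 407.909.
dQ/dP = −1693/P² = -13.992.
ε = (dQ/dP)(P/Q) = (-13.992)(11/407.909).

-0.38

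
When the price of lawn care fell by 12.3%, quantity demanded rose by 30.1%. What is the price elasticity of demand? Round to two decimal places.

-2.45

ε = %ΔQ / %ΔP = (30.1)/(-12.3) = -2.447.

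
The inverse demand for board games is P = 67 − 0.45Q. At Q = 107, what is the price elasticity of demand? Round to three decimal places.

At Q = 107, P = 67 − 0.45(107) = 18.85.
dP/dQ = −0.45, so dQ/dP = 1/(−0.45) = -2.222.
ε = (dQ/dP)(P/Q) = (-2.222)(18.85/107).

-0.391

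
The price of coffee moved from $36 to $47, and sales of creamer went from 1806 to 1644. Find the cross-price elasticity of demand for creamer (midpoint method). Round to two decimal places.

-0.35

ΔQ_x = 1644 − 1806 = -162; ΔP_y = 47 − 36 = 11.
Midpoints: P̄_y = 41.50, Q̄_x = 1725.0.
ε_xy = (ΔQ_x/ΔP_y)(P̄_y/Q̄_x) = (-162/11)(41.50/1725.0).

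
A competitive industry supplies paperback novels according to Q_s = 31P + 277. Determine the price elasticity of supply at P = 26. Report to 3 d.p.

0.744

At P = 26, Q_s = 1083.
dQ_s/dP = 31.
ε_s = (dQ_s/dP)(P/Q_s) = (31)(26/1083).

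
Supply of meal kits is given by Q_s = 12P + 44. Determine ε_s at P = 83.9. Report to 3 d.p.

0.958

At P = 83.9, Q_s = 1050.80.
dQ_s/dP = 12.
ε_s = (dQ_s/dP)(P/Q_s) = (12)(83.9/1050.80).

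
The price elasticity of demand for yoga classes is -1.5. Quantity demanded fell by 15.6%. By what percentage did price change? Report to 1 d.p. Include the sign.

10.4%

%ΔP ≈ %ΔQ / ε = (-15.6%)/(-1.5) = 10.40%.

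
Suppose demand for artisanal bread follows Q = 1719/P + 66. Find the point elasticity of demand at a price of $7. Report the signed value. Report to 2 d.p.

-0.79

At P = 7, Q = 311.571.
dQ/dP = −1719/P² = -35.082.
ε = (dQ/dP)(P/Q) = (-35.082)(7/311.571).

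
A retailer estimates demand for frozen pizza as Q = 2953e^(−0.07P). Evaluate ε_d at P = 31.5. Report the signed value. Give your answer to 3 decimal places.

At P = 31.5, Q = 325.570.
dQ/dP = −0.07·2953e^(−0.07P) = −0.07Q = -22.790.
ε = (dQ/dP)(P/Q) = (-22.790)(31.5/325.570).

-2.205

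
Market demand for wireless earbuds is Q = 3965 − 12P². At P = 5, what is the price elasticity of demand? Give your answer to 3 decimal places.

At P = 5, Q = 3665.
dQ/dP = −24P = -120.
ε = (dQ/dP)(P/Q) = (-120)(5/3665).

-0.164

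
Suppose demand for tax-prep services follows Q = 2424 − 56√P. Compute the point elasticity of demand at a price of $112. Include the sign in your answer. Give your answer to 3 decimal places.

-0.162

At P = 112, Q = 1831.352.
dQ/dP = −56/(2√P) = -2.646.
ε = (dQ/dP)(P/Q) = (-2.646)(112/1831.352).
|ε| < 1, so demand is inelastic at this price.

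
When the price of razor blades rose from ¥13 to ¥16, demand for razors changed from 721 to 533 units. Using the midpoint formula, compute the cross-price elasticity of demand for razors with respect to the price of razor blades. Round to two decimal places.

-1.45

ΔQ_x = 533 − 721 = -188; ΔP_y = 16 − 13 = 3.
Midpoints: P̄_y = 14.50, Q̄_x = 627.0.
ε_xy = (ΔQ_x/ΔP_y)(P̄_y/Q̄_x) = (-188/3)(14.50/627.0).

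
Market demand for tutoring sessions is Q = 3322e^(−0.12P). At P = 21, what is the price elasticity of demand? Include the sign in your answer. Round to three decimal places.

At P = 21, Q = 267.287.
dQ/dP = −0.12·3322e^(−0.12P) = −0.12Q = -32.074.
ε = (dQ/dP)(P/Q) = (-32.074)(21/267.287).

-2.520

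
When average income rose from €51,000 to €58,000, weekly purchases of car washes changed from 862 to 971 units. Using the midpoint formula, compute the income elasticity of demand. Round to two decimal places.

ΔQ = 109, ΔI = 7000. Midpoints: Ī = 54,500, Q̄ = 916.5.
ε_I = (ΔQ/ΔI)(Ī/Q̄) = (109/7000)(54500/916.5).

0.93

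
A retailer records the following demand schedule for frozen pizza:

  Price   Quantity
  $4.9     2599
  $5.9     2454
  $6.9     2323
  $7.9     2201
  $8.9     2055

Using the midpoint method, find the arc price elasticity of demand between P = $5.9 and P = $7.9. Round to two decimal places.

-0.38

At P = 5.9, Q = 2454; at P = 7.9, Q = 2201.
ΔQ = -253, ΔP = 2.0. Midpoints: P̄ = 6.90, Q̄ = 2327.5.
ε = (ΔQ/ΔP)(P̄/Q̄) = (-253/2.0)(6.90/2327.5).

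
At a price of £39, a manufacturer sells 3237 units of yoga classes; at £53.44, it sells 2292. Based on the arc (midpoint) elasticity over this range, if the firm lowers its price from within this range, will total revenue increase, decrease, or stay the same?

increase

Arc ε = (-945/14.44)(46.22/2764.5) ≈ -1.094.
|ε| = 1.09 > 1, so demand is elastic. A price cut therefore raises total revenue.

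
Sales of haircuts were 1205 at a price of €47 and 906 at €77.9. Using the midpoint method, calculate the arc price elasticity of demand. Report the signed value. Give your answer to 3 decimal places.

ΔQ = 906 − 1205 = -299; ΔP = 77.9 − 47 = 30.9.
Midpoints: P̄ = 62.45, Q̄ = 1055.5.
ε = (ΔQ/ΔP)(P̄/Q̄) = (-299/30.9)(62.45/1055.5).

-0.573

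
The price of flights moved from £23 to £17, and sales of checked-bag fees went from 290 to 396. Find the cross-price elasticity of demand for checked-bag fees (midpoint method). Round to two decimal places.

-1.03

ΔQ_x = 396 − 290 = 106; ΔP_y = 17 − 23 = -6.
Midpoints: P̄_y = 20.00, Q̄_x = 343.0.
ε_xy = (ΔQ_x/ΔP_y)(P̄_y/Q̄_x) = (106/-6)(20.00/343.0).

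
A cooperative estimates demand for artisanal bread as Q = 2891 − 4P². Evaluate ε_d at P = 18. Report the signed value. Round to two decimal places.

-1.63

At P = 18, Q = 1595.
dQ/dP = −8P = -144.
ε = (dQ/dP)(P/Q) = (-144)(18/1595).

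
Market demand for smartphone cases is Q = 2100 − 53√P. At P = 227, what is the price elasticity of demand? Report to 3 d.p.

-0.307

At P = 227, Q = 1301.474.
dQ/dP = −53/(2√P) = -1.759.
ε = (dQ/dP)(P/Q) = (-1.759)(227/1301.474).
|ε| < 1, so demand is inelastic at this price.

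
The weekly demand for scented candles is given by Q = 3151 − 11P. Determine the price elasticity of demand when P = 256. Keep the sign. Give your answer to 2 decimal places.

-8.41

At P = 256, Q = 335.
dQ/dP = −11.
ε = (dQ/dP)(P/Q) = (-11)(256/335).
|ε| > 1, so demand is elastic at this price.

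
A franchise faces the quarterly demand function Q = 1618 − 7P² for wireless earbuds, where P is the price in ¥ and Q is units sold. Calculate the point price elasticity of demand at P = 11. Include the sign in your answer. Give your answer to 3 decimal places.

At P = 11, Q = 771.
dQ/dP = −14P = -154.
ε = (dQ/dP)(P/Q) = (-154)(11/771).

-2.197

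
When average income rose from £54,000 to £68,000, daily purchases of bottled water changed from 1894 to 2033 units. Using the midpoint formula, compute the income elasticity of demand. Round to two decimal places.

ΔQ = 139, ΔI = 14000. Midpoints: Ī = 61,000, Q̄ = 1963.5.
ε_I = (ΔQ/ΔI)(Ī/Q̄) = (139/14000)(61000/1963.5).
ε_I > 0, so the good is normal.

0.31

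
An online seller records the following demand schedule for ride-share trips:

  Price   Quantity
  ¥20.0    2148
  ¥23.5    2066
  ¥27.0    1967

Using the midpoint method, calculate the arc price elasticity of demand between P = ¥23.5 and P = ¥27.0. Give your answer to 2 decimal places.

At P = 23.5, Q = 2066; at P = 27.0, Q = 1967.
ΔQ = -99, ΔP = 3.5. Midpoints: P̄ = 25.25, Q̄ = 2016.5.
ε = (ΔQ/ΔP)(P̄/Q̄) = (-99/3.5)(25.25/2016.5).

-0.35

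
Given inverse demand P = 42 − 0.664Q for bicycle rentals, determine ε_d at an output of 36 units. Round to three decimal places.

-0.757

At Q = 36, P = 42 − 0.664(36) = 18.10.
dP/dQ = −0.664, so dQ/dP = 1/(−0.664) = -1.506.
ε = (dQ/dP)(P/Q) = (-1.506)(18.10/36).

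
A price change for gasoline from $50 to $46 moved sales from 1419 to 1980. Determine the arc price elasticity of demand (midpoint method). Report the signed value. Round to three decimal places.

ΔQ = 1980 − 1419 = 561; ΔP = 46 − 50 = -4.
Midpoints: P̄ = 48.00, Q̄ = 1699.5.
ε = (ΔQ/ΔP)(P̄/Q̄) = (561/-4)(48.00/1699.5).

-3.961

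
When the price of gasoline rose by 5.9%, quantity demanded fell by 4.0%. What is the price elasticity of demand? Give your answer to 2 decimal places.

ε = %ΔQ / %ΔP = (-4.0)/(5.9) = -0.678.

-0.68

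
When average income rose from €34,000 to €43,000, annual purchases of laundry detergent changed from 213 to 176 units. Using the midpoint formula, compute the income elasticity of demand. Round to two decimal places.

ΔQ = -37, ΔI = 9000. Midpoints: Ī = 38,500, Q̄ = 194.5.
ε_I = (ΔQ/ΔI)(Ī/Q̄) = (-37/9000)(38500/194.5).

-0.81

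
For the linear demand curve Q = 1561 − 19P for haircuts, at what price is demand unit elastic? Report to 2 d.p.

For linear demand Q = a − bP, ε = −bP/(a − bP). |ε| = 1 when bP = a − bP, i.e. P = a/(2b).
P = 1561/(2·19) = 1561/38 = 41.0789.

41.08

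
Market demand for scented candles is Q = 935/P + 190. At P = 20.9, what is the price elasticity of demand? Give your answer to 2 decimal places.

At P = 20.9, Q = 234.737.
dQ/dP = −935/P² = -2.141.
ε = (dQ/dP)(P/Q) = (-2.141)(20.9/234.737).
|ε| < 1, so demand is inelastic at this price.

-0.19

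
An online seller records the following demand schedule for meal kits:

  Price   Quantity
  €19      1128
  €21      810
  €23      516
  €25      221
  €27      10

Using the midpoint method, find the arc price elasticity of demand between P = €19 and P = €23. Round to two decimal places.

At P = 19, Q = 1128; at P = 23, Q = 516.
ΔQ = -612, ΔP = 4. Midpoints: P̄ = 21.00, Q̄ = 822.0.
ε = (ΔQ/ΔP)(P̄/Q̄) = (-612/4)(21.00/822.0).

-3.91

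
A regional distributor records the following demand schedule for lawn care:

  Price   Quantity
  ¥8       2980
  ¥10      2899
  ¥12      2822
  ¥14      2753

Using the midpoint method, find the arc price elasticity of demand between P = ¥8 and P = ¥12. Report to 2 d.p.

-0.14

At P = 8, Q = 2980; at P = 12, Q = 2822.
ΔQ = -158, ΔP = 4. Midpoints: P̄ = 10.00, Q̄ = 2901.0.
ε = (ΔQ/ΔP)(P̄/Q̄) = (-158/4)(10.00/2901.0).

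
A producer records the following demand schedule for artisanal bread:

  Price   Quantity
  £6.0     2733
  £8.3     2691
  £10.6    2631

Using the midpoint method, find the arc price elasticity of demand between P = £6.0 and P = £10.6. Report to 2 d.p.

At P = 6.0, Q = 2733; at P = 10.6, Q = 2631.
ΔQ = -102, ΔP = 4.6. Midpoints: P̄ = 8.30, Q̄ = 2682.0.
ε = (ΔQ/ΔP)(P̄/Q̄) = (-102/4.6)(8.30/2682.0).

-0.07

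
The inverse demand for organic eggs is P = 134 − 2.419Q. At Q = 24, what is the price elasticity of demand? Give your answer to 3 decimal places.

At Q = 24, P = 134 − 2.419(24) = 75.94.
dP/dQ = −2.419, so dQ/dP = 1/(−2.419) = -0.413.
ε = (dQ/dP)(P/Q) = (-0.413)(75.94/24).

-1.308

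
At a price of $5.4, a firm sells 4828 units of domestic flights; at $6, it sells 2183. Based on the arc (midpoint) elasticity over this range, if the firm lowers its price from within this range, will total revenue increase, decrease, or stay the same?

increase

Arc ε = (-2645/0.6)(5.70/3505.5) ≈ -7.168.
|ε| = 7.17 > 1, so demand is elastic. A price cut therefore raises total revenue.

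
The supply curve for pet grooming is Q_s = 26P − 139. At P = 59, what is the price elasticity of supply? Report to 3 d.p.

1.100

At P = 59, Q_s = 1395.
dQ_s/dP = 26.
ε_s = (dQ_s/dP)(P/Q_s) = (26)(59/1395).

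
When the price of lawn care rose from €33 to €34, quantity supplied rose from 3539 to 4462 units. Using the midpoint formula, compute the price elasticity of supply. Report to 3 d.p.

7.729

ΔQ = 4462 − 3539 = 923; ΔP = 34 − 33 = 1.
Midpoints: P̄ = 33.50, Q̄ = 4000.5.
ε_s = (ΔQ/ΔP)(P̄/Q̄) = (923/1)(33.50/4000.5).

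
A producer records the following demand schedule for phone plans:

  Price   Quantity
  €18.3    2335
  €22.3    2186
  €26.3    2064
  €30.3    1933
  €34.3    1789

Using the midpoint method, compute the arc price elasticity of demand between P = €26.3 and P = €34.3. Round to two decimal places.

At P = 26.3, Q = 2064; at P = 34.3, Q = 1789.
ΔQ = -275, ΔP = 8.0. Midpoints: P̄ = 30.30, Q̄ = 1926.5.
ε = (ΔQ/ΔP)(P̄/Q̄) = (-275/8.0)(30.30/1926.5).

-0.54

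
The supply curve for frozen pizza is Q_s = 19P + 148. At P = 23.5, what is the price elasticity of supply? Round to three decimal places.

At P = 23.5, Q_s = 594.50.
dQ_s/dP = 19.
ε_s = (dQ_s/dP)(P/Q_s) = (19)(23.5/594.50).

0.751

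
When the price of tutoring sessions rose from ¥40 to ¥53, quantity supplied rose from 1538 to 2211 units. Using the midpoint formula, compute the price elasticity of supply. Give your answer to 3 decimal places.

1.284

ΔQ = 2211 − 1538 = 673; ΔP = 53 − 40 = 13.
Midpoints: P̄ = 46.50, Q̄ = 1874.5.
ε_s = (ΔQ/ΔP)(P̄/Q̄) = (673/13)(46.50/1874.5).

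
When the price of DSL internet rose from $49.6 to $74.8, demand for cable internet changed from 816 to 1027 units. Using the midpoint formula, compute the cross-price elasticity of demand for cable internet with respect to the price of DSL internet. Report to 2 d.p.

ΔQ_x = 1027 − 816 = 211; ΔP_y = 74.8 − 49.6 = 25.2.
Midpoints: P̄_y = 62.20, Q̄_x = 921.5.
ε_xy = (ΔQ_x/ΔP_y)(P̄_y/Q̄_x) = (211/25.2)(62.20/921.5).
ε_xy > 0, so the goods are substitutes.

0.57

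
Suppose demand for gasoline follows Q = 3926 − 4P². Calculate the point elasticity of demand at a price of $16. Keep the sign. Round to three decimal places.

At P = 16, Q = 2902.
dQ/dP = −8P = -128.
ε = (dQ/dP)(P/Q) = (-128)(16/2902).

-0.706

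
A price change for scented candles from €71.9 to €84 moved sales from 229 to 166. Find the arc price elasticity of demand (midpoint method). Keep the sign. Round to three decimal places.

ΔQ = 166 − 229 = -63; ΔP = 84 − 71.9 = 12.1.
Midpoints: P̄ = 77.95, Q̄ = 197.5.
ε = (ΔQ/ΔP)(P̄/Q̄) = (-63/12.1)(77.95/197.5).

-2.055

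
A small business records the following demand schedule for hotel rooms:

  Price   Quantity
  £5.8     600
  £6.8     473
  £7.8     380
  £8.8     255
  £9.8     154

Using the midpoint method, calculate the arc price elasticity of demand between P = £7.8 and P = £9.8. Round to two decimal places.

At P = 7.8, Q = 380; at P = 9.8, Q = 154.
ΔQ = -226, ΔP = 2.0. Midpoints: P̄ = 8.80, Q̄ = 267.0.
ε = (ΔQ/ΔP)(P̄/Q̄) = (-226/2.0)(8.80/267.0).

-3.72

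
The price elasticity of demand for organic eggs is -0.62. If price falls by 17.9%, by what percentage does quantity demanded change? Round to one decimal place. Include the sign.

11.1%

%ΔQ ≈ ε × %ΔP = (-0.62)(-17.9%) = 11.10%.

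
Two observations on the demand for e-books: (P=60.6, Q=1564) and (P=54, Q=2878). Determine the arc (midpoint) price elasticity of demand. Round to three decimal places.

ΔQ = 2878 − 1564 = 1314; ΔP = 54 − 60.6 = -6.6.
Midpoints: P̄ = 57.30, Q̄ = 2221.0.
ε = (ΔQ/ΔP)(P̄/Q̄) = (1314/-6.6)(57.30/2221.0).

-5.136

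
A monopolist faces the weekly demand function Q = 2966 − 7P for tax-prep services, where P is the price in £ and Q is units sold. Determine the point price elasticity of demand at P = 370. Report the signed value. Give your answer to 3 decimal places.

-6.888

At P = 370, Q = 376.
dQ/dP = −7.
ε = (dQ/dP)(P/Q) = (-7)(370/376).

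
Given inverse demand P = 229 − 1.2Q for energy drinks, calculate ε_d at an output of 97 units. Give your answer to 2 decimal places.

-0.97

At Q = 97, P = 229 − 1.2(97) = 112.60.
dP/dQ = −1.2, so dQ/dP = 1/(−1.2) = -0.833.
ε = (dQ/dP)(P/Q) = (-0.833)(112.60/97).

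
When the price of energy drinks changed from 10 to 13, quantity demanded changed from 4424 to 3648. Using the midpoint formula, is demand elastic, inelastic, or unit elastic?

Arc ε ≈ -0.737.
|ε| = 0.74 < 1.

inelastic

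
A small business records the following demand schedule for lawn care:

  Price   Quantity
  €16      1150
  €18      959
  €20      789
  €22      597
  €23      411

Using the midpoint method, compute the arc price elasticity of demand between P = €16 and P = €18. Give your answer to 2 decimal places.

-1.54

At P = 16, Q = 1150; at P = 18, Q = 959.
ΔQ = -191, ΔP = 2. Midpoints: P̄ = 17.00, Q̄ = 1054.5.
ε = (ΔQ/ΔP)(P̄/Q̄) = (-191/2)(17.00/1054.5).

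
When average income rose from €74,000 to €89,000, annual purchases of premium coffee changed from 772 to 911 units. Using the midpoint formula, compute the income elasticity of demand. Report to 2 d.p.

0.90

ΔQ = 139, ΔI = 15000. Midpoints: Ī = 81,500, Q̄ = 841.5.
ε_I = (ΔQ/ΔI)(Ī/Q̄) = (139/15000)(81500/841.5).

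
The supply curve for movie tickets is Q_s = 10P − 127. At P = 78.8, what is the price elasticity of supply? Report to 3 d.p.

At P = 78.8, Q_s = 661.
dQ_s/dP = 10.
ε_s = (dQ_s/dP)(P/Q_s) = (10)(78.8/661).

1.192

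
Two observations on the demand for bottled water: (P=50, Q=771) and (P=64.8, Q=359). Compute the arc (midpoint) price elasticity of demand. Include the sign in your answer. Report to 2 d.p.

-2.83

ΔQ = 359 − 771 = -412; ΔP = 64.8 − 50 = 14.8.
Midpoints: P̄ = 57.40, Q̄ = 565.0.
ε = (ΔQ/ΔP)(P̄/Q̄) = (-412/14.8)(57.40/565.0).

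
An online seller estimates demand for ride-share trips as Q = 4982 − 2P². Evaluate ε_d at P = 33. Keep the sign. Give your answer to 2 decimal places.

At P = 33, Q = 2804.
dQ/dP = −4P = -132.
ε = (dQ/dP)(P/Q) = (-132)(33/2804).

-1.55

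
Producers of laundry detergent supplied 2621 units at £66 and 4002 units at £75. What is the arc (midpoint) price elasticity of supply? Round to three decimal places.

ΔQ = 4002 − 2621 = 1381; ΔP = 75 − 66 = 9.
Midpoints: P̄ = 70.50, Q̄ = 3311.5.
ε_s = (ΔQ/ΔP)(P̄/Q̄) = (1381/9)(70.50/3311.5).

3.267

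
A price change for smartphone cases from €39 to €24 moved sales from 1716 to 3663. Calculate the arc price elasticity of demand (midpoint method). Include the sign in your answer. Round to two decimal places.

-1.52

ΔQ = 3663 − 1716 = 1947; ΔP = 24 − 39 = -15.
Midpoints: P̄ = 31.50, Q̄ = 2689.5.
ε = (ΔQ/ΔP)(P̄/Q̄) = (1947/-15)(31.50/2689.5).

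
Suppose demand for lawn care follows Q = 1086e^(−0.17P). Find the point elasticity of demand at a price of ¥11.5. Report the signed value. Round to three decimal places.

At P = 11.5, Q = 153.739.
dQ/dP = −0.17·1086e^(−0.17P) = −0.17Q = -26.136.
ε = (dQ/dP)(P/Q) = (-26.136)(11.5/153.739).
|ε| > 1, so demand is elastic at this price.

-1.955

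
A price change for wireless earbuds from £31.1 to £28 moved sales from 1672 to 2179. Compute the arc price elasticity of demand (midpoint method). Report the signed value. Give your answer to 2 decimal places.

-2.51

ΔQ = 2179 − 1672 = 507; ΔP = 28 − 31.1 = -3.1.
Midpoints: P̄ = 29.55, Q̄ = 1925.5.
ε = (ΔQ/ΔP)(P̄/Q̄) = (507/-3.1)(29.55/1925.5).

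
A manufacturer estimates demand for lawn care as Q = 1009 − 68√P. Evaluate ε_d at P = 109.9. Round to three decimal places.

At P = 109.9, Q = 296.134.
dQ/dP = −68/(2√P) = -3.243.
ε = (dQ/dP)(P/Q) = (-3.243)(109.9/296.134).

-1.204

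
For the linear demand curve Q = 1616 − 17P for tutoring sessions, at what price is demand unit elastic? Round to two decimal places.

47.53

For linear demand Q = a − bP, ε = −bP/(a − bP). |ε| = 1 when bP = a − bP, i.e. P = a/(2b).
P = 1616/(2·17) = 1616/34 = 47.5294.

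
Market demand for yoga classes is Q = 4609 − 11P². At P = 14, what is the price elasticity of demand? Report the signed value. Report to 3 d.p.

At P = 14, Q = 2453.
dQ/dP = −22P = -308.
ε = (dQ/dP)(P/Q) = (-308)(14/2453).
|ε| > 1, so demand is elastic at this price.

-1.758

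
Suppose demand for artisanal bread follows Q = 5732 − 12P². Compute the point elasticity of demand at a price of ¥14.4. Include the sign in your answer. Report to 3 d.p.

-1.534

At P = 14.4, Q = 3243.680.
dQ/dP = −24P = -345.600.
ε = (dQ/dP)(P/Q) = (-345.600)(14.4/3243.680).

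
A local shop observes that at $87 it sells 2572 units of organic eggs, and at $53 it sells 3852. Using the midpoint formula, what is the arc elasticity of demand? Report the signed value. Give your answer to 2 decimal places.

ΔQ = 3852 − 2572 = 1280; ΔP = 53 − 87 = -34.
Midpoints: P̄ = 70.00, Q̄ = 3212.0.
ε = (ΔQ/ΔP)(P̄/Q̄) = (1280/-34)(70.00/3212.0).

-0.82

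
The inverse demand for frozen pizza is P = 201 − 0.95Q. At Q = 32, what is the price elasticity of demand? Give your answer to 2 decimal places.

-5.61

At Q = 32, P = 201 − 0.95(32) = 170.60.
dP/dQ = −0.95, so dQ/dP = 1/(−0.95) = -1.053.
ε = (dQ/dP)(P/Q) = (-1.053)(170.60/32).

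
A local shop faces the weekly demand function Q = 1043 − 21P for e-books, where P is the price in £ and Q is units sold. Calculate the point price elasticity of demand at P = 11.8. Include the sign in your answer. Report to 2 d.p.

At P = 11.8, Q = 795.200.
dQ/dP = −21.
ε = (dQ/dP)(P/Q) = (-21)(11.8/795.200).

-0.31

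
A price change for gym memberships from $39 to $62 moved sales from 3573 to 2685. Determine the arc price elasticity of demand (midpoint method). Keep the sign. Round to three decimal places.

-0.623

ΔQ = 2685 − 3573 = -888; ΔP = 62 − 39 = 23.
Midpoints: P̄ = 50.50, Q̄ = 3129.0.
ε = (ΔQ/ΔP)(P̄/Q̄) = (-888/23)(50.50/3129.0).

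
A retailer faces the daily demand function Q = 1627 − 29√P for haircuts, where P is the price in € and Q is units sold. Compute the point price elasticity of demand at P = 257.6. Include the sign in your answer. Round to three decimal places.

At P = 257.6, Q = 1161.552.
dQ/dP = −29/(2√P) = -0.903.
ε = (dQ/dP)(P/Q) = (-0.903)(257.6/1161.552).
|ε| < 1, so demand is inelastic at this price.

-0.200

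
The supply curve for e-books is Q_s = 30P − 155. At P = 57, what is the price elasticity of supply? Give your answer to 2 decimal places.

1.10

At P = 57, Q_s = 1555.
dQ_s/dP = 30.
ε_s = (dQ_s/dP)(P/Q_s) = (30)(57/1555).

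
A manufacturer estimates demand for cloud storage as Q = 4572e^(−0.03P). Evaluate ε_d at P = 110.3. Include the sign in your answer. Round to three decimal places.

At P = 110.3, Q = 167.119.
dQ/dP = −0.03·4572e^(−0.03P) = −0.03Q = -5.014.
ε = (dQ/dP)(P/Q) = (-5.014)(110.3/167.119).

-3.309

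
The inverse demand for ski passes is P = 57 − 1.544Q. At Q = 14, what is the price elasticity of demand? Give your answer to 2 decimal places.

At Q = 14, P = 57 − 1.544(14) = 35.38.
dP/dQ = −1.544, so dQ/dP = 1/(−1.544) = -0.648.
ε = (dQ/dP)(P/Q) = (-0.648)(35.38/14).

-1.64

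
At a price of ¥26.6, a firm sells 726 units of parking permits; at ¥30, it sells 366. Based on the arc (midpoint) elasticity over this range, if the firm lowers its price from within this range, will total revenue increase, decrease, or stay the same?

Arc ε = (-360/3.4)(28.30/546.0) ≈ -5.488.
|ε| = 5.49 > 1, so demand is elastic. A price cut therefore raises total revenue.

increase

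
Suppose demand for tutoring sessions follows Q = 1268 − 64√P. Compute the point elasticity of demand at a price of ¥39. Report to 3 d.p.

At P = 39, Q = 868.320.
dQ/dP = −64/(2√P) = -5.124.
ε = (dQ/dP)(P/Q) = (-5.124)(39/868.320).

-0.230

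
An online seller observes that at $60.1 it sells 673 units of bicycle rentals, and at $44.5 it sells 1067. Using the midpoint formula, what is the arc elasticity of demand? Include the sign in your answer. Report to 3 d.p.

ΔQ = 1067 − 673 = 394; ΔP = 44.5 − 60.1 = -15.6.
Midpoints: P̄ = 52.30, Q̄ = 870.0.
ε = (ΔQ/ΔP)(P̄/Q̄) = (394/-15.6)(52.30/870.0).

-1.518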